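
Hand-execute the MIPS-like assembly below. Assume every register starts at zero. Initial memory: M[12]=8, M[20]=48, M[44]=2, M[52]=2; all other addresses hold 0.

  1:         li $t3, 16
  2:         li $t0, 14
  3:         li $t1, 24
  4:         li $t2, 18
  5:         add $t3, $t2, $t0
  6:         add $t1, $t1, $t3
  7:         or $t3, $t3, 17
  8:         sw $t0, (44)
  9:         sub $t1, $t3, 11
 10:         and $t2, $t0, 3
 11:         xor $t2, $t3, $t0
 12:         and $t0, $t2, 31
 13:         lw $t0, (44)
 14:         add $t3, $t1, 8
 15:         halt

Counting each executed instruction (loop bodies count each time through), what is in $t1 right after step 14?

$t3=16
$t0=14
$t1=24
$t2=18
$t3=18+14=32
$t1=24+32=56
$t3=32|17=49
sw $t0, (44) → M[44]=14
$t1=49-11=38
$t2=14&3=2
$t2=49^14=63
$t0=63&31=31
$t0=M[44]=14
$t3=38+8=46
After step 14: $t1 = 38.

38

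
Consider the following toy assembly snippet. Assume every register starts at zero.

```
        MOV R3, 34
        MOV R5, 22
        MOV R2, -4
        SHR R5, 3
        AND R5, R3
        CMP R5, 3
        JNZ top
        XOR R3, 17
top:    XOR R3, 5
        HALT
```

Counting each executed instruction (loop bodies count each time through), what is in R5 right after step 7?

2

MOV R3, 34 → R3=34
MOV R5, 22 → R5=22
MOV R2, -4 → R2=-4
SHR R5, 3 → R5=22>>3=2
AND R5, R3 → R5=2&34=2
CMP R5, 3  (cmp 2,3)
JNZ top: taken
After step 7: R5 = 2.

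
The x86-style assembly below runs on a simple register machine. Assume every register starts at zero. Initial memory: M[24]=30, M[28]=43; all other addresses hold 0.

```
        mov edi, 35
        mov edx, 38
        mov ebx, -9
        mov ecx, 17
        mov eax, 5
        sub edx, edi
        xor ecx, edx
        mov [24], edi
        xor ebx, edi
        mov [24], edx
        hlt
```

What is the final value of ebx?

-44

edi=35
edx=38
ebx=-9
ecx=17
eax=5
edx=38-35=3
ecx=17^3=18
mov [24], edi → M[24]=35
ebx=(-9)^35=-44
mov [24], edx → M[24]=3
halt.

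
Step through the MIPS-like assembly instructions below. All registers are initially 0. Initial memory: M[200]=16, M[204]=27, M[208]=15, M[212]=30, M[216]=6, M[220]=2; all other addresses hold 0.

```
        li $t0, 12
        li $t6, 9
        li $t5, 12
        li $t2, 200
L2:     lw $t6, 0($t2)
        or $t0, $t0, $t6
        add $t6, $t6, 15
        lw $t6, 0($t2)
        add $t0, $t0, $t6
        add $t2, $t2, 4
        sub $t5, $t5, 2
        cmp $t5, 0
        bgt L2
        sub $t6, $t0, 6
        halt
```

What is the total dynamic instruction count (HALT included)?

60

$t0=12
$t6=9
$t5=12
$t2=200
$t6=M[200]=16
$t0=12|16=28
$t6=16+15=31
$t6=M[200]=16
$t0=28+16=44
$t2=200+4=204
$t5=12-2=10
cmp $t5, 0  (cmp 10,0)
bgt L2: taken
$t6=M[204]=27
$t0=44|27=63
$t6=27+15=42
$t6=M[204]=27
$t0=63+27=90
$t2=204+4=208
$t5=10-2=8
cmp $t5, 0  (cmp 8,0)
bgt L2: taken
$t6=M[208]=15
$t0=90|15=95
$t6=15+15=30
$t6=M[208]=15
$t0=95+15=110
$t2=208+4=212
$t5=8-2=6
cmp $t5, 0  (cmp 6,0)
bgt L2: taken
$t6=M[212]=30
$t0=110|30=126
$t6=30+15=45
$t6=M[212]=30
$t0=126+30=156
$t2=212+4=216
$t5=6-2=4
cmp $t5, 0  (cmp 4,0)
bgt L2: taken
$t6=M[216]=6
$t0=156|6=158
$t6=6+15=21
$t6=M[216]=6
$t0=158+6=164
$t2=216+4=220
$t5=4-2=2
cmp $t5, 0  (cmp 2,0)
bgt L2: taken
$t6=M[220]=2
$t0=164|2=166
$t6=2+15=17
$t6=M[220]=2
$t0=166+2=168
$t2=220+4=224
$t5=2-2=0
cmp $t5, 0  (cmp 0,0)
bgt L2: not taken
$t6=168-6=162
halt.
Total executed instructions: 60.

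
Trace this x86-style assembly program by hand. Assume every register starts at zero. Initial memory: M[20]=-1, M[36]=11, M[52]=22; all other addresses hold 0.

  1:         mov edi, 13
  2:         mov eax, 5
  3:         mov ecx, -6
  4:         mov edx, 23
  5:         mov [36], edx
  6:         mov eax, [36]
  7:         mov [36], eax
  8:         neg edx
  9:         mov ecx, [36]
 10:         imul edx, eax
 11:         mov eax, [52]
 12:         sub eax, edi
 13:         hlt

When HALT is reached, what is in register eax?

after mov edi, 13: edi=13
after mov eax, 5: eax=5
after mov ecx, -6: ecx=-6
after mov edx, 23: edx=23
mov [36], edx → M[36]=23
after mov eax, [36]: eax=M[36]=23
mov [36], eax → M[36]=23
after neg edx: edx=-(23)=-23
after mov ecx, [36]: ecx=M[36]=23
after imul edx, eax: edx=(-23)*23=-529
after mov eax, [52]: eax=M[52]=22
after sub eax, edi: eax=22-13=9
halt.

9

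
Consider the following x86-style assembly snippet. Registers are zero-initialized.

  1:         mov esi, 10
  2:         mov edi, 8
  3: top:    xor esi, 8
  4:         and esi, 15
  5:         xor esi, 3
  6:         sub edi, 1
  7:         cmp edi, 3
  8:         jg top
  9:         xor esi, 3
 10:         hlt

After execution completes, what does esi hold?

2

after mov esi, 10: esi=10
after mov edi, 8: edi=8
after xor esi, 8: esi=10^8=2
after and esi, 15: esi=2&15=2
after xor esi, 3: esi=2^3=1
after sub edi, 1: edi=8-1=7
cmp edi, 3  (cmp 7,3)
jg top: taken
after xor esi, 8: esi=1^8=9
after and esi, 15: esi=9&15=9
after xor esi, 3: esi=9^3=10
after sub edi, 1: edi=7-1=6
cmp edi, 3  (cmp 6,3)
jg top: taken
after xor esi, 8: esi=10^8=2
after and esi, 15: esi=2&15=2
after xor esi, 3: esi=2^3=1
after sub edi, 1: edi=6-1=5
cmp edi, 3  (cmp 5,3)
jg top: taken
after xor esi, 8: esi=1^8=9
after and esi, 15: esi=9&15=9
after xor esi, 3: esi=9^3=10
after sub edi, 1: edi=5-1=4
cmp edi, 3  (cmp 4,3)
jg top: taken
after xor esi, 8: esi=10^8=2
after and esi, 15: esi=2&15=2
after xor esi, 3: esi=2^3=1
after sub edi, 1: edi=4-1=3
cmp edi, 3  (cmp 3,3)
jg top: not taken
after xor esi, 3: esi=1^3=2
halt.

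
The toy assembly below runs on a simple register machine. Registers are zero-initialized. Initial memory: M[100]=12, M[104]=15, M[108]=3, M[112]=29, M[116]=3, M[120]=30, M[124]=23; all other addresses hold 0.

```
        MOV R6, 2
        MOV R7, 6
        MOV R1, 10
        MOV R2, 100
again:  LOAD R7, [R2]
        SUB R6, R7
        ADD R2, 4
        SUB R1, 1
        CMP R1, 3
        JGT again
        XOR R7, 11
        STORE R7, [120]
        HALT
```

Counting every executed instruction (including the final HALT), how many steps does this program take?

49

MOV R6, 2 → R6=2
MOV R7, 6 → R7=6
MOV R1, 10 → R1=10
MOV R2, 100 → R2=100
LOAD R7, [R2] → R7=M[100]=12
SUB R6, R7 → R6=2-12=-10
ADD R2, 4 → R2=100+4=104
SUB R1, 1 → R1=10-1=9
CMP R1, 3  (cmp 9,3)
JGT again: taken
LOAD R7, [R2] → R7=M[104]=15
SUB R6, R7 → R6=(-10)-15=-25
ADD R2, 4 → R2=104+4=108
SUB R1, 1 → R1=9-1=8
CMP R1, 3  (cmp 8,3)
JGT again: taken
LOAD R7, [R2] → R7=M[108]=3
SUB R6, R7 → R6=(-25)-3=-28
ADD R2, 4 → R2=108+4=112
SUB R1, 1 → R1=8-1=7
CMP R1, 3  (cmp 7,3)
JGT again: taken
LOAD R7, [R2] → R7=M[112]=29
SUB R6, R7 → R6=(-28)-29=-57
ADD R2, 4 → R2=112+4=116
SUB R1, 1 → R1=7-1=6
CMP R1, 3  (cmp 6,3)
JGT again: taken
LOAD R7, [R2] → R7=M[116]=3
SUB R6, R7 → R6=(-57)-3=-60
ADD R2, 4 → R2=116+4=120
SUB R1, 1 → R1=6-1=5
CMP R1, 3  (cmp 5,3)
JGT again: taken
LOAD R7, [R2] → R7=M[120]=30
SUB R6, R7 → R6=(-60)-30=-90
ADD R2, 4 → R2=120+4=124
SUB R1, 1 → R1=5-1=4
CMP R1, 3  (cmp 4,3)
JGT again: taken
LOAD R7, [R2] → R7=M[124]=23
SUB R6, R7 → R6=(-90)-23=-113
ADD R2, 4 → R2=124+4=128
SUB R1, 1 → R1=4-1=3
CMP R1, 3  (cmp 3,3)
JGT again: not taken
XOR R7, 11 → R7=23^11=28
STORE R7, [120] → M[120]=28
halt.
Total executed instructions: 49.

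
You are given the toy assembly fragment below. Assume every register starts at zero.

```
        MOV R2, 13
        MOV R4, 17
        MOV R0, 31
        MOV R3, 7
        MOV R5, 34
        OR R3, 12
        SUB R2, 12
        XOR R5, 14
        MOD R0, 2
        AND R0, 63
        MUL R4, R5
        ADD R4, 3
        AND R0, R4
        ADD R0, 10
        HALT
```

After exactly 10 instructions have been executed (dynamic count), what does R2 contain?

after MOV R2, 13: R2=13
after MOV R4, 17: R4=17
after MOV R0, 31: R0=31
after MOV R3, 7: R3=7
after MOV R5, 34: R5=34
after OR R3, 12: R3=7|12=15
after SUB R2, 12: R2=13-12=1
after XOR R5, 14: R5=34^14=44
after MOD R0, 2: R0=31%2=1
after AND R0, 63: R0=1&63=1
After step 10: R2 = 1.

1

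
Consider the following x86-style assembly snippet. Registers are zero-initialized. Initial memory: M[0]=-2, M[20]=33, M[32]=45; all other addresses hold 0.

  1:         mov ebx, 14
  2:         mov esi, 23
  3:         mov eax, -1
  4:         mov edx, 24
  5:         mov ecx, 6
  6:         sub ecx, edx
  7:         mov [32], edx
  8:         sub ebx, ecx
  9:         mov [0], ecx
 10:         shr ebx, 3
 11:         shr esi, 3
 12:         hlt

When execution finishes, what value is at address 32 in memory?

mov ebx, 14 → ebx=14
mov esi, 23 → esi=23
mov eax, -1 → eax=-1
mov edx, 24 → edx=24
mov ecx, 6 → ecx=6
sub ecx, edx → ecx=6-24=-18
mov [32], edx → M[32]=24
sub ebx, ecx → ebx=14-(-18)=32
mov [0], ecx → M[0]=-18
shr ebx, 3 → ebx=32>>3=4
shr esi, 3 → esi=23>>3=2
halt.

24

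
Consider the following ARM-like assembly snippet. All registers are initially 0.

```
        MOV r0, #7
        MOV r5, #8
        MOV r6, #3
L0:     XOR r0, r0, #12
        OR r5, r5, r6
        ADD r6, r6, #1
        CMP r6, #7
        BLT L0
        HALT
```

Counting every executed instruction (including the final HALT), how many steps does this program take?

24

after MOV r0, #7: r0=7
after MOV r5, #8: r5=8
after MOV r6, #3: r6=3
after XOR r0, r0, #12: r0=7^12=11
after OR r5, r5, r6: r5=8|3=11
after ADD r6, r6, #1: r6=3+1=4
CMP r6, #7  (cmp 4,7)
BLT L0: taken
after XOR r0, r0, #12: r0=11^12=7
after OR r5, r5, r6: r5=11|4=15
after ADD r6, r6, #1: r6=4+1=5
CMP r6, #7  (cmp 5,7)
BLT L0: taken
after XOR r0, r0, #12: r0=7^12=11
after OR r5, r5, r6: r5=15|5=15
after ADD r6, r6, #1: r6=5+1=6
CMP r6, #7  (cmp 6,7)
BLT L0: taken
after XOR r0, r0, #12: r0=11^12=7
after OR r5, r5, r6: r5=15|6=15
after ADD r6, r6, #1: r6=6+1=7
CMP r6, #7  (cmp 7,7)
BLT L0: not taken
halt.
Total executed instructions: 24.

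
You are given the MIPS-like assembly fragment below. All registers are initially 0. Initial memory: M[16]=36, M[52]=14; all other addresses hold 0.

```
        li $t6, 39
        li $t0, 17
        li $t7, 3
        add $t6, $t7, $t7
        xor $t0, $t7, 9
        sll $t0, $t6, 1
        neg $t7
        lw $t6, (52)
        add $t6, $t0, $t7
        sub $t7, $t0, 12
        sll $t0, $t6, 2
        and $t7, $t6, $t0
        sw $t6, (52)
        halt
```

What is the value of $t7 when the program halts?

$t6=39
$t0=17
$t7=3
$t6=3+3=6
$t0=3^9=10
$t0=6<<1=12
$t7=-(3)=-3
$t6=M[52]=14
$t6=12+(-3)=9
$t7=12-12=0
$t0=9<<2=36
$t7=9&36=0
sw $t6, (52) → M[52]=9
halt.

0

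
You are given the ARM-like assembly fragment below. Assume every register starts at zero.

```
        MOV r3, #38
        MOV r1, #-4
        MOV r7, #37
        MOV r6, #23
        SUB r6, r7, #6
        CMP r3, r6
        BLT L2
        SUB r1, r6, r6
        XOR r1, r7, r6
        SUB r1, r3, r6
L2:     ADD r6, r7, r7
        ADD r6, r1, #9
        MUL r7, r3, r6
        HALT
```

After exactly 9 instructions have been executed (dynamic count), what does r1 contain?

MOV r3, #38 → r3=38
MOV r1, #-4 → r1=-4
MOV r7, #37 → r7=37
MOV r6, #23 → r6=23
SUB r6, r7, #6 → r6=37-6=31
CMP r3, r6  (cmp 38,31)
BLT L2: not taken
SUB r1, r6, r6 → r1=31-31=0
XOR r1, r7, r6 → r1=37^31=58
After step 9: r1 = 58.

58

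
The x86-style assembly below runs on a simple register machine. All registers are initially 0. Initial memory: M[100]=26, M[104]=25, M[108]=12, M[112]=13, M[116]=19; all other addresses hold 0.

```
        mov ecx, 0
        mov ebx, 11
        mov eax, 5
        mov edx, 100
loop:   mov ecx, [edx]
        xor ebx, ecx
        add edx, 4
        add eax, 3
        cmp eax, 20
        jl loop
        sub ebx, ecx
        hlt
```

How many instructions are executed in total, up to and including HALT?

36

after mov ecx, 0: ecx=0
after mov ebx, 11: ebx=11
after mov eax, 5: eax=5
after mov edx, 100: edx=100
after mov ecx, [edx]: ecx=M[100]=26
after xor ebx, ecx: ebx=11^26=17
after add edx, 4: edx=100+4=104
after add eax, 3: eax=5+3=8
cmp eax, 20  (cmp 8,20)
jl loop: taken
after mov ecx, [edx]: ecx=M[104]=25
after xor ebx, ecx: ebx=17^25=8
after add edx, 4: edx=104+4=108
after add eax, 3: eax=8+3=11
cmp eax, 20  (cmp 11,20)
jl loop: taken
after mov ecx, [edx]: ecx=M[108]=12
after xor ebx, ecx: ebx=8^12=4
after add edx, 4: edx=108+4=112
after add eax, 3: eax=11+3=14
cmp eax, 20  (cmp 14,20)
jl loop: taken
after mov ecx, [edx]: ecx=M[112]=13
after xor ebx, ecx: ebx=4^13=9
after add edx, 4: edx=112+4=116
after add eax, 3: eax=14+3=17
cmp eax, 20  (cmp 17,20)
jl loop: taken
after mov ecx, [edx]: ecx=M[116]=19
after xor ebx, ecx: ebx=9^19=26
after add edx, 4: edx=116+4=120
after add eax, 3: eax=17+3=20
cmp eax, 20  (cmp 20,20)
jl loop: not taken
after sub ebx, ecx: ebx=26-19=7
halt.
Total executed instructions: 36.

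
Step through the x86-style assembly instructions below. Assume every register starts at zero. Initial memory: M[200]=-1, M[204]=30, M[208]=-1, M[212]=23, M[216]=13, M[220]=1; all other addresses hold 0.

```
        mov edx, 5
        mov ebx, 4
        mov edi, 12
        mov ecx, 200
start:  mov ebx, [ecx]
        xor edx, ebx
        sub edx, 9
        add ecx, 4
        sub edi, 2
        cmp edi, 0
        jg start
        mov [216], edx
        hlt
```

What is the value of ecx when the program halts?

edx=5
ebx=4
edi=12
ecx=200
ebx=M[200]=-1
edx=5^(-1)=-6
edx=(-6)-9=-15
ecx=200+4=204
edi=12-2=10
cmp edi, 0  (cmp 10,0)
jg start: taken
ebx=M[204]=30
edx=(-15)^30=-17
edx=(-17)-9=-26
ecx=204+4=208
edi=10-2=8
cmp edi, 0  (cmp 8,0)
jg start: taken
ebx=M[208]=-1
edx=(-26)^(-1)=25
edx=25-9=16
ecx=208+4=212
edi=8-2=6
cmp edi, 0  (cmp 6,0)
jg start: taken
ebx=M[212]=23
edx=16^23=7
edx=7-9=-2
ecx=212+4=216
edi=6-2=4
cmp edi, 0  (cmp 4,0)
jg start: taken
ebx=M[216]=13
edx=(-2)^13=-13
edx=(-13)-9=-22
ecx=216+4=220
edi=4-2=2
cmp edi, 0  (cmp 2,0)
jg start: taken
ebx=M[220]=1
edx=(-22)^1=-21
edx=(-21)-9=-30
ecx=220+4=224
edi=2-2=0
cmp edi, 0  (cmp 0,0)
jg start: not taken
mov [216], edx → M[216]=-30
halt.

224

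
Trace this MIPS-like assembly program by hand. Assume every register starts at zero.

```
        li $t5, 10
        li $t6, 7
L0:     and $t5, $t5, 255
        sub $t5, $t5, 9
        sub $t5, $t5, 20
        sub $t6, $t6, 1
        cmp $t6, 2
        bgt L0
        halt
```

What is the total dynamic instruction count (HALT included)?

33

after li $t5, 10: $t5=10
after li $t6, 7: $t6=7
after and $t5, $t5, 255: $t5=10&255=10
after sub $t5, $t5, 9: $t5=10-9=1
after sub $t5, $t5, 20: $t5=1-20=-19
after sub $t6, $t6, 1: $t6=7-1=6
cmp $t6, 2  (cmp 6,2)
bgt L0: taken
after and $t5, $t5, 255: $t5=(-19)&255=237
after sub $t5, $t5, 9: $t5=237-9=228
after sub $t5, $t5, 20: $t5=228-20=208
after sub $t6, $t6, 1: $t6=6-1=5
cmp $t6, 2  (cmp 5,2)
bgt L0: taken
after and $t5, $t5, 255: $t5=208&255=208
after sub $t5, $t5, 9: $t5=208-9=199
after sub $t5, $t5, 20: $t5=199-20=179
after sub $t6, $t6, 1: $t6=5-1=4
cmp $t6, 2  (cmp 4,2)
bgt L0: taken
after and $t5, $t5, 255: $t5=179&255=179
after sub $t5, $t5, 9: $t5=179-9=170
after sub $t5, $t5, 20: $t5=170-20=150
after sub $t6, $t6, 1: $t6=4-1=3
cmp $t6, 2  (cmp 3,2)
bgt L0: taken
after and $t5, $t5, 255: $t5=150&255=150
after sub $t5, $t5, 9: $t5=150-9=141
after sub $t5, $t5, 20: $t5=141-20=121
after sub $t6, $t6, 1: $t6=3-1=2
cmp $t6, 2  (cmp 2,2)
bgt L0: not taken
halt.
Total executed instructions: 33.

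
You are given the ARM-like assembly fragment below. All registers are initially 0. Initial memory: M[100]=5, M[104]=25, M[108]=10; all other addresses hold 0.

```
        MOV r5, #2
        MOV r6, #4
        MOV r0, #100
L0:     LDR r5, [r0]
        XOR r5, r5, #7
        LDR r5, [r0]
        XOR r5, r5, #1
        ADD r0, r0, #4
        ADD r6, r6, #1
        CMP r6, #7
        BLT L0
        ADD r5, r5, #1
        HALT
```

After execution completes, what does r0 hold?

112

after MOV r5, #2: r5=2
after MOV r6, #4: r6=4
after MOV r0, #100: r0=100
after LDR r5, [r0]: r5=M[100]=5
after XOR r5, r5, #7: r5=5^7=2
after LDR r5, [r0]: r5=M[100]=5
after XOR r5, r5, #1: r5=5^1=4
after ADD r0, r0, #4: r0=100+4=104
after ADD r6, r6, #1: r6=4+1=5
CMP r6, #7  (cmp 5,7)
BLT L0: taken
after LDR r5, [r0]: r5=M[104]=25
after XOR r5, r5, #7: r5=25^7=30
after LDR r5, [r0]: r5=M[104]=25
after XOR r5, r5, #1: r5=25^1=24
after ADD r0, r0, #4: r0=104+4=108
after ADD r6, r6, #1: r6=5+1=6
CMP r6, #7  (cmp 6,7)
BLT L0: taken
after LDR r5, [r0]: r5=M[108]=10
after XOR r5, r5, #7: r5=10^7=13
after LDR r5, [r0]: r5=M[108]=10
after XOR r5, r5, #1: r5=10^1=11
after ADD r0, r0, #4: r0=108+4=112
after ADD r6, r6, #1: r6=6+1=7
CMP r6, #7  (cmp 7,7)
BLT L0: not taken
after ADD r5, r5, #1: r5=11+1=12
halt.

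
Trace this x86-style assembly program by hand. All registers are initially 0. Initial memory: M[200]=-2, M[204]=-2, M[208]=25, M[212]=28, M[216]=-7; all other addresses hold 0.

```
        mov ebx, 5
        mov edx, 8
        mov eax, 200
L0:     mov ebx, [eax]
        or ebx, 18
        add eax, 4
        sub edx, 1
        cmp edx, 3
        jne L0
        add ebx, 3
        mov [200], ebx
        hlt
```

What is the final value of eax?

220

mov ebx, 5 → ebx=5
mov edx, 8 → edx=8
mov eax, 200 → eax=200
mov ebx, [eax] → ebx=M[200]=-2
or ebx, 18 → ebx=(-2)|18=-2
add eax, 4 → eax=200+4=204
sub edx, 1 → edx=8-1=7
cmp edx, 3  (cmp 7,3)
jne L0: taken
mov ebx, [eax] → ebx=M[204]=-2
or ebx, 18 → ebx=(-2)|18=-2
add eax, 4 → eax=204+4=208
sub edx, 1 → edx=7-1=6
cmp edx, 3  (cmp 6,3)
jne L0: taken
mov ebx, [eax] → ebx=M[208]=25
or ebx, 18 → ebx=25|18=27
add eax, 4 → eax=208+4=212
sub edx, 1 → edx=6-1=5
cmp edx, 3  (cmp 5,3)
jne L0: taken
mov ebx, [eax] → ebx=M[212]=28
or ebx, 18 → ebx=28|18=30
add eax, 4 → eax=212+4=216
sub edx, 1 → edx=5-1=4
cmp edx, 3  (cmp 4,3)
jne L0: taken
mov ebx, [eax] → ebx=M[216]=-7
or ebx, 18 → ebx=(-7)|18=-5
add eax, 4 → eax=216+4=220
sub edx, 1 → edx=4-1=3
cmp edx, 3  (cmp 3,3)
jne L0: not taken
add ebx, 3 → ebx=(-5)+3=-2
mov [200], ebx → M[200]=-2
halt.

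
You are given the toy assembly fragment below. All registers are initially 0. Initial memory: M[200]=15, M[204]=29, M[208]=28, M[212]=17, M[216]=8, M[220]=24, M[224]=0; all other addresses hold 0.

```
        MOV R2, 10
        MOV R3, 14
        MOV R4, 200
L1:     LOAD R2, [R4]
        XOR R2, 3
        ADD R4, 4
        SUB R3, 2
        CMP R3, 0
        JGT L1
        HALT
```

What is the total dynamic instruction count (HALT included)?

46

MOV R2, 10 → R2=10
MOV R3, 14 → R3=14
MOV R4, 200 → R4=200
LOAD R2, [R4] → R2=M[200]=15
XOR R2, 3 → R2=15^3=12
ADD R4, 4 → R4=200+4=204
SUB R3, 2 → R3=14-2=12
CMP R3, 0  (cmp 12,0)
JGT L1: taken
LOAD R2, [R4] → R2=M[204]=29
XOR R2, 3 → R2=29^3=30
ADD R4, 4 → R4=204+4=208
SUB R3, 2 → R3=12-2=10
CMP R3, 0  (cmp 10,0)
JGT L1: taken
LOAD R2, [R4] → R2=M[208]=28
XOR R2, 3 → R2=28^3=31
ADD R4, 4 → R4=208+4=212
SUB R3, 2 → R3=10-2=8
CMP R3, 0  (cmp 8,0)
JGT L1: taken
LOAD R2, [R4] → R2=M[212]=17
XOR R2, 3 → R2=17^3=18
ADD R4, 4 → R4=212+4=216
SUB R3, 2 → R3=8-2=6
CMP R3, 0  (cmp 6,0)
JGT L1: taken
LOAD R2, [R4] → R2=M[216]=8
XOR R2, 3 → R2=8^3=11
ADD R4, 4 → R4=216+4=220
SUB R3, 2 → R3=6-2=4
CMP R3, 0  (cmp 4,0)
JGT L1: taken
LOAD R2, [R4] → R2=M[220]=24
XOR R2, 3 → R2=24^3=27
ADD R4, 4 → R4=220+4=224
SUB R3, 2 → R3=4-2=2
CMP R3, 0  (cmp 2,0)
JGT L1: taken
LOAD R2, [R4] → R2=M[224]=0
XOR R2, 3 → R2=0^3=3
ADD R4, 4 → R4=224+4=228
SUB R3, 2 → R3=2-2=0
CMP R3, 0  (cmp 0,0)
JGT L1: not taken
halt.
Total executed instructions: 46.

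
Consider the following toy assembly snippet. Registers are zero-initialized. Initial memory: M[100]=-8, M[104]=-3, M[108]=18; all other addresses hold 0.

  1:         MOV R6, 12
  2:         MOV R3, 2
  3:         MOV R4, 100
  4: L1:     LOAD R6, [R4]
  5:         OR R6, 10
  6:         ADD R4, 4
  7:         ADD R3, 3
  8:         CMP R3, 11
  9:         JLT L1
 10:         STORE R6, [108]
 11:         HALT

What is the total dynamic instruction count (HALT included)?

23

after MOV R6, 12: R6=12
after MOV R3, 2: R3=2
after MOV R4, 100: R4=100
after LOAD R6, [R4]: R6=M[100]=-8
after OR R6, 10: R6=(-8)|10=-6
after ADD R4, 4: R4=100+4=104
after ADD R3, 3: R3=2+3=5
CMP R3, 11  (cmp 5,11)
JLT L1: taken
after LOAD R6, [R4]: R6=M[104]=-3
after OR R6, 10: R6=(-3)|10=-1
after ADD R4, 4: R4=104+4=108
after ADD R3, 3: R3=5+3=8
CMP R3, 11  (cmp 8,11)
JLT L1: taken
after LOAD R6, [R4]: R6=M[108]=18
after OR R6, 10: R6=18|10=26
after ADD R4, 4: R4=108+4=112
after ADD R3, 3: R3=8+3=11
CMP R3, 11  (cmp 11,11)
JLT L1: not taken
STORE R6, [108] → M[108]=26
halt.
Total executed instructions: 23.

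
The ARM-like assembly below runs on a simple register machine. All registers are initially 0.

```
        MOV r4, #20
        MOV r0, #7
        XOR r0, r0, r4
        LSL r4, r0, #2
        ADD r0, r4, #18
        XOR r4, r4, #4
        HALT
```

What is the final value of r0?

MOV r4, #20 → r4=20
MOV r0, #7 → r0=7
XOR r0, r0, r4 → r0=7^20=19
LSL r4, r0, #2 → r4=19<<2=76
ADD r0, r4, #18 → r0=76+18=94
XOR r4, r4, #4 → r4=76^4=72
halt.

94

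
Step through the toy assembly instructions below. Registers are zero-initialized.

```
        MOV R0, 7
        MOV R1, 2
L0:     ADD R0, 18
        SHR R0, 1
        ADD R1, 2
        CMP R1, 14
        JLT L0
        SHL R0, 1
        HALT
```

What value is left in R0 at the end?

R0=7
R1=2
R0=7+18=25
R0=25>>1=12
R1=2+2=4
CMP R1, 14  (cmp 4,14)
JLT L0: taken
R0=12+18=30
R0=30>>1=15
R1=4+2=6
CMP R1, 14  (cmp 6,14)
JLT L0: taken
R0=15+18=33
R0=33>>1=16
R1=6+2=8
CMP R1, 14  (cmp 8,14)
JLT L0: taken
R0=16+18=34
R0=34>>1=17
R1=8+2=10
CMP R1, 14  (cmp 10,14)
JLT L0: taken
R0=17+18=35
R0=35>>1=17
R1=10+2=12
CMP R1, 14  (cmp 12,14)
JLT L0: taken
R0=17+18=35
R0=35>>1=17
R1=12+2=14
CMP R1, 14  (cmp 14,14)
JLT L0: not taken
R0=17<<1=34
halt.

34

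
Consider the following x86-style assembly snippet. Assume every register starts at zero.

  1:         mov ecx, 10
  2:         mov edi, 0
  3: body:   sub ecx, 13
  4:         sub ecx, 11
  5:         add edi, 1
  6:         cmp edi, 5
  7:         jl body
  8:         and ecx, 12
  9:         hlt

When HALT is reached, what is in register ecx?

0

after mov ecx, 10: ecx=10
after mov edi, 0: edi=0
after sub ecx, 13: ecx=10-13=-3
after sub ecx, 11: ecx=(-3)-11=-14
after add edi, 1: edi=0+1=1
cmp edi, 5  (cmp 1,5)
jl body: taken
after sub ecx, 13: ecx=(-14)-13=-27
after sub ecx, 11: ecx=(-27)-11=-38
after add edi, 1: edi=1+1=2
cmp edi, 5  (cmp 2,5)
jl body: taken
after sub ecx, 13: ecx=(-38)-13=-51
after sub ecx, 11: ecx=(-51)-11=-62
after add edi, 1: edi=2+1=3
cmp edi, 5  (cmp 3,5)
jl body: taken
after sub ecx, 13: ecx=(-62)-13=-75
after sub ecx, 11: ecx=(-75)-11=-86
after add edi, 1: edi=3+1=4
cmp edi, 5  (cmp 4,5)
jl body: taken
after sub ecx, 13: ecx=(-86)-13=-99
after sub ecx, 11: ecx=(-99)-11=-110
after add edi, 1: edi=4+1=5
cmp edi, 5  (cmp 5,5)
jl body: not taken
after and ecx, 12: ecx=(-110)&12=0
halt.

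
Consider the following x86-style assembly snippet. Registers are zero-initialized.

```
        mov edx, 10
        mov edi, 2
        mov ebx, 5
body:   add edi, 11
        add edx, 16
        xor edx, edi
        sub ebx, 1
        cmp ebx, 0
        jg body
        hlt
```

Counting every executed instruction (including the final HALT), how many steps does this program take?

edx=10
edi=2
ebx=5
edi=2+11=13
edx=10+16=26
edx=26^13=23
ebx=5-1=4
cmp ebx, 0  (cmp 4,0)
jg body: taken
edi=13+11=24
edx=23+16=39
edx=39^24=63
ebx=4-1=3
cmp ebx, 0  (cmp 3,0)
jg body: taken
edi=24+11=35
edx=63+16=79
edx=79^35=108
ebx=3-1=2
cmp ebx, 0  (cmp 2,0)
jg body: taken
edi=35+11=46
edx=108+16=124
edx=124^46=82
ebx=2-1=1
cmp ebx, 0  (cmp 1,0)
jg body: taken
edi=46+11=57
edx=82+16=98
edx=98^57=91
ebx=1-1=0
cmp ebx, 0  (cmp 0,0)
jg body: not taken
halt.
Total executed instructions: 34.

34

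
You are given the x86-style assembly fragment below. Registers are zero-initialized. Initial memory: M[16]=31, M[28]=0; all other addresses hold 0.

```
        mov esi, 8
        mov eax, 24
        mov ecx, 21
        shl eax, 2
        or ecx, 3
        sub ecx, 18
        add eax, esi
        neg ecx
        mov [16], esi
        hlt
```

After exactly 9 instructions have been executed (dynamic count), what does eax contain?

after mov esi, 8: esi=8
after mov eax, 24: eax=24
after mov ecx, 21: ecx=21
after shl eax, 2: eax=24<<2=96
after or ecx, 3: ecx=21|3=23
after sub ecx, 18: ecx=23-18=5
after add eax, esi: eax=96+8=104
after neg ecx: ecx=-(5)=-5
mov [16], esi → M[16]=8
After step 9: eax = 104.

104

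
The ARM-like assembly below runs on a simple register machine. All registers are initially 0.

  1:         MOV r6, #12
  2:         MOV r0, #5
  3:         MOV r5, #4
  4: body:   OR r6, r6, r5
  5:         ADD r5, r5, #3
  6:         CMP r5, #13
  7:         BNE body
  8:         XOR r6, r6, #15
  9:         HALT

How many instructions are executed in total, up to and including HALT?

17

MOV r6, #12 → r6=12
MOV r0, #5 → r0=5
MOV r5, #4 → r5=4
OR r6, r6, r5 → r6=12|4=12
ADD r5, r5, #3 → r5=4+3=7
CMP r5, #13  (cmp 7,13)
BNE body: taken
OR r6, r6, r5 → r6=12|7=15
ADD r5, r5, #3 → r5=7+3=10
CMP r5, #13  (cmp 10,13)
BNE body: taken
OR r6, r6, r5 → r6=15|10=15
ADD r5, r5, #3 → r5=10+3=13
CMP r5, #13  (cmp 13,13)
BNE body: not taken
XOR r6, r6, #15 → r6=15^15=0
halt.
Total executed instructions: 17.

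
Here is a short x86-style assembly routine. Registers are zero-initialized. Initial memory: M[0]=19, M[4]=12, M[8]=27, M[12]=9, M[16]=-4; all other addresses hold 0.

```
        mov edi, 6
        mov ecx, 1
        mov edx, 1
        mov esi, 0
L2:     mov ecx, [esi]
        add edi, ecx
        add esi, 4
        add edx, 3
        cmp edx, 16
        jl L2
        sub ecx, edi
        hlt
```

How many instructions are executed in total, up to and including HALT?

36

edi=6
ecx=1
edx=1
esi=0
ecx=M[0]=19
edi=6+19=25
esi=0+4=4
edx=1+3=4
cmp edx, 16  (cmp 4,16)
jl L2: taken
ecx=M[4]=12
edi=25+12=37
esi=4+4=8
edx=4+3=7
cmp edx, 16  (cmp 7,16)
jl L2: taken
ecx=M[8]=27
edi=37+27=64
esi=8+4=12
edx=7+3=10
cmp edx, 16  (cmp 10,16)
jl L2: taken
ecx=M[12]=9
edi=64+9=73
esi=12+4=16
edx=10+3=13
cmp edx, 16  (cmp 13,16)
jl L2: taken
ecx=M[16]=-4
edi=73+(-4)=69
esi=16+4=20
edx=13+3=16
cmp edx, 16  (cmp 16,16)
jl L2: not taken
ecx=(-4)-69=-73
halt.
Total executed instructions: 36.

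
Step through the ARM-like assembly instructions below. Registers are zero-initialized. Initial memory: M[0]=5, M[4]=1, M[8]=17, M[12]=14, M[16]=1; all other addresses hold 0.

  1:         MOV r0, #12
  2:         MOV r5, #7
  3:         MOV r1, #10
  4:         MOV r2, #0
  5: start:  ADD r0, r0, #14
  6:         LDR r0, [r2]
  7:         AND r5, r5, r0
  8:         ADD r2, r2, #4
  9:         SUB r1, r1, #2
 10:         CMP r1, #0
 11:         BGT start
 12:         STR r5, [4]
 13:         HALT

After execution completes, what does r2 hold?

20

MOV r0, #12 → r0=12
MOV r5, #7 → r5=7
MOV r1, #10 → r1=10
MOV r2, #0 → r2=0
ADD r0, r0, #14 → r0=12+14=26
LDR r0, [r2] → r0=M[0]=5
AND r5, r5, r0 → r5=7&5=5
ADD r2, r2, #4 → r2=0+4=4
SUB r1, r1, #2 → r1=10-2=8
CMP r1, #0  (cmp 8,0)
BGT start: taken
ADD r0, r0, #14 → r0=5+14=19
LDR r0, [r2] → r0=M[4]=1
AND r5, r5, r0 → r5=5&1=1
ADD r2, r2, #4 → r2=4+4=8
SUB r1, r1, #2 → r1=8-2=6
CMP r1, #0  (cmp 6,0)
BGT start: taken
ADD r0, r0, #14 → r0=1+14=15
LDR r0, [r2] → r0=M[8]=17
AND r5, r5, r0 → r5=1&17=1
ADD r2, r2, #4 → r2=8+4=12
SUB r1, r1, #2 → r1=6-2=4
CMP r1, #0  (cmp 4,0)
BGT start: taken
ADD r0, r0, #14 → r0=17+14=31
LDR r0, [r2] → r0=M[12]=14
AND r5, r5, r0 → r5=1&14=0
ADD r2, r2, #4 → r2=12+4=16
SUB r1, r1, #2 → r1=4-2=2
CMP r1, #0  (cmp 2,0)
BGT start: taken
ADD r0, r0, #14 → r0=14+14=28
LDR r0, [r2] → r0=M[16]=1
AND r5, r5, r0 → r5=0&1=0
ADD r2, r2, #4 → r2=16+4=20
SUB r1, r1, #2 → r1=2-2=0
CMP r1, #0  (cmp 0,0)
BGT start: not taken
STR r5, [4] → M[4]=0
halt.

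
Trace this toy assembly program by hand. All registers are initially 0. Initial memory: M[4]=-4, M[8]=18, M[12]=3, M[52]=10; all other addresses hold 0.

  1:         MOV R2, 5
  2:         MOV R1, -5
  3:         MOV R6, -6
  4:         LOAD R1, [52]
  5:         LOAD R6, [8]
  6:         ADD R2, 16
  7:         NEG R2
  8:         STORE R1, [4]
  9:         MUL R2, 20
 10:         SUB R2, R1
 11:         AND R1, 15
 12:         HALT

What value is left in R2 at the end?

-430

after MOV R2, 5: R2=5
after MOV R1, -5: R1=-5
after MOV R6, -6: R6=-6
after LOAD R1, [52]: R1=M[52]=10
after LOAD R6, [8]: R6=M[8]=18
after ADD R2, 16: R2=5+16=21
after NEG R2: R2=-(21)=-21
STORE R1, [4] → M[4]=10
after MUL R2, 20: R2=(-21)*20=-420
after SUB R2, R1: R2=(-420)-10=-430
after AND R1, 15: R1=10&15=10
halt.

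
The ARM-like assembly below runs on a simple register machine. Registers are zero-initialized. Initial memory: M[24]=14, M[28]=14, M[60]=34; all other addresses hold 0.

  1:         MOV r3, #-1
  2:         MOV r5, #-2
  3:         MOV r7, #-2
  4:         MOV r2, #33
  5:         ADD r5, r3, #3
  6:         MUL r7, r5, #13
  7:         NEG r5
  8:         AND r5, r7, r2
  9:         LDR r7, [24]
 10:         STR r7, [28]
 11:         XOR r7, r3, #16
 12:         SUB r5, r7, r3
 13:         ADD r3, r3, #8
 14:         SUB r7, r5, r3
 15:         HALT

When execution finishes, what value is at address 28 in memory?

14

MOV r3, #-1 → r3=-1
MOV r5, #-2 → r5=-2
MOV r7, #-2 → r7=-2
MOV r2, #33 → r2=33
ADD r5, r3, #3 → r5=(-1)+3=2
MUL r7, r5, #13 → r7=2*13=26
NEG r5 → r5=-(2)=-2
AND r5, r7, r2 → r5=26&33=0
LDR r7, [24] → r7=M[24]=14
STR r7, [28] → M[28]=14
XOR r7, r3, #16 → r7=(-1)^16=-17
SUB r5, r7, r3 → r5=(-17)-(-1)=-16
ADD r3, r3, #8 → r3=(-1)+8=7
SUB r7, r5, r3 → r7=(-16)-7=-23
halt.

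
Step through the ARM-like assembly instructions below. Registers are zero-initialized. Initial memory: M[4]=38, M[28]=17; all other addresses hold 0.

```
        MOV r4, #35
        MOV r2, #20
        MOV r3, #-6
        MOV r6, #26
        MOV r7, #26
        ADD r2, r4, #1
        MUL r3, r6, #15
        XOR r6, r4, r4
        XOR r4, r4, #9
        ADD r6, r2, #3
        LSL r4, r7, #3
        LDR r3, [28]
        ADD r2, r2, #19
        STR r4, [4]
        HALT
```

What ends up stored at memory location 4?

208

r4=35
r2=20
r3=-6
r6=26
r7=26
r2=35+1=36
r3=26*15=390
r6=35^35=0
r4=35^9=42
r6=36+3=39
r4=26<<3=208
r3=M[28]=17
r2=36+19=55
STR r4, [4] → M[4]=208
halt.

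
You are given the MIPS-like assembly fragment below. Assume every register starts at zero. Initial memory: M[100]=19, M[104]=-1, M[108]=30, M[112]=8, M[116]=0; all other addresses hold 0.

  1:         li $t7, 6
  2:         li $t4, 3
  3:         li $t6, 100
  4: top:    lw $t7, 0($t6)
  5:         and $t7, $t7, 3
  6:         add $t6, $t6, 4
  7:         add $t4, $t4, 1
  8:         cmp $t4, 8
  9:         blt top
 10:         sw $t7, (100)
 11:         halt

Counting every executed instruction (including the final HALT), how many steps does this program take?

35

li $t7, 6 → $t7=6
li $t4, 3 → $t4=3
li $t6, 100 → $t6=100
lw $t7, 0($t6) → $t7=M[100]=19
and $t7, $t7, 3 → $t7=19&3=3
add $t6, $t6, 4 → $t6=100+4=104
add $t4, $t4, 1 → $t4=3+1=4
cmp $t4, 8  (cmp 4,8)
blt top: taken
lw $t7, 0($t6) → $t7=M[104]=-1
and $t7, $t7, 3 → $t7=(-1)&3=3
add $t6, $t6, 4 → $t6=104+4=108
add $t4, $t4, 1 → $t4=4+1=5
cmp $t4, 8  (cmp 5,8)
blt top: taken
lw $t7, 0($t6) → $t7=M[108]=30
and $t7, $t7, 3 → $t7=30&3=2
add $t6, $t6, 4 → $t6=108+4=112
add $t4, $t4, 1 → $t4=5+1=6
cmp $t4, 8  (cmp 6,8)
blt top: taken
lw $t7, 0($t6) → $t7=M[112]=8
and $t7, $t7, 3 → $t7=8&3=0
add $t6, $t6, 4 → $t6=112+4=116
add $t4, $t4, 1 → $t4=6+1=7
cmp $t4, 8  (cmp 7,8)
blt top: taken
lw $t7, 0($t6) → $t7=M[116]=0
and $t7, $t7, 3 → $t7=0&3=0
add $t6, $t6, 4 → $t6=116+4=120
add $t4, $t4, 1 → $t4=7+1=8
cmp $t4, 8  (cmp 8,8)
blt top: not taken
sw $t7, (100) → M[100]=0
halt.
Total executed instructions: 35.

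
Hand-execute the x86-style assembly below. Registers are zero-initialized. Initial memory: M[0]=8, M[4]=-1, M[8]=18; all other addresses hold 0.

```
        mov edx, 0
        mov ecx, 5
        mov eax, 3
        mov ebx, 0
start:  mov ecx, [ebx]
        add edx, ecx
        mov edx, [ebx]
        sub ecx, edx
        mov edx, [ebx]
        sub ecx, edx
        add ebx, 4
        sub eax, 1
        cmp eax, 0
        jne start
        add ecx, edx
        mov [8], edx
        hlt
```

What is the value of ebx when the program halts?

edx=0
ecx=5
eax=3
ebx=0
ecx=M[0]=8
edx=0+8=8
edx=M[0]=8
ecx=8-8=0
edx=M[0]=8
ecx=0-8=-8
ebx=0+4=4
eax=3-1=2
cmp eax, 0  (cmp 2,0)
jne start: taken
ecx=M[4]=-1
edx=8+(-1)=7
edx=M[4]=-1
ecx=(-1)-(-1)=0
edx=M[4]=-1
ecx=0-(-1)=1
ebx=4+4=8
eax=2-1=1
cmp eax, 0  (cmp 1,0)
jne start: taken
ecx=M[8]=18
edx=(-1)+18=17
edx=M[8]=18
ecx=18-18=0
edx=M[8]=18
ecx=0-18=-18
ebx=8+4=12
eax=1-1=0
cmp eax, 0  (cmp 0,0)
jne start: not taken
ecx=(-18)+18=0
mov [8], edx → M[8]=18
halt.

12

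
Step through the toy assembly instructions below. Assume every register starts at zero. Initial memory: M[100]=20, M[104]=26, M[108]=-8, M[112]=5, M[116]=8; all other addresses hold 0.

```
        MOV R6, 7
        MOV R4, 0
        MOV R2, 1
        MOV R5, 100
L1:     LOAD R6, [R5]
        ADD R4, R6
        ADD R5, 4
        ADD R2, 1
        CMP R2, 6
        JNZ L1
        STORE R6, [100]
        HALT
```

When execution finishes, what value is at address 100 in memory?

8

after MOV R6, 7: R6=7
after MOV R4, 0: R4=0
after MOV R2, 1: R2=1
after MOV R5, 100: R5=100
after LOAD R6, [R5]: R6=M[100]=20
after ADD R4, R6: R4=0+20=20
after ADD R5, 4: R5=100+4=104
after ADD R2, 1: R2=1+1=2
CMP R2, 6  (cmp 2,6)
JNZ L1: taken
after LOAD R6, [R5]: R6=M[104]=26
after ADD R4, R6: R4=20+26=46
after ADD R5, 4: R5=104+4=108
after ADD R2, 1: R2=2+1=3
CMP R2, 6  (cmp 3,6)
JNZ L1: taken
after LOAD R6, [R5]: R6=M[108]=-8
after ADD R4, R6: R4=46+(-8)=38
after ADD R5, 4: R5=108+4=112
after ADD R2, 1: R2=3+1=4
CMP R2, 6  (cmp 4,6)
JNZ L1: taken
after LOAD R6, [R5]: R6=M[112]=5
after ADD R4, R6: R4=38+5=43
after ADD R5, 4: R5=112+4=116
after ADD R2, 1: R2=4+1=5
CMP R2, 6  (cmp 5,6)
JNZ L1: taken
after LOAD R6, [R5]: R6=M[116]=8
after ADD R4, R6: R4=43+8=51
after ADD R5, 4: R5=116+4=120
after ADD R2, 1: R2=5+1=6
CMP R2, 6  (cmp 6,6)
JNZ L1: not taken
STORE R6, [100] → M[100]=8
halt.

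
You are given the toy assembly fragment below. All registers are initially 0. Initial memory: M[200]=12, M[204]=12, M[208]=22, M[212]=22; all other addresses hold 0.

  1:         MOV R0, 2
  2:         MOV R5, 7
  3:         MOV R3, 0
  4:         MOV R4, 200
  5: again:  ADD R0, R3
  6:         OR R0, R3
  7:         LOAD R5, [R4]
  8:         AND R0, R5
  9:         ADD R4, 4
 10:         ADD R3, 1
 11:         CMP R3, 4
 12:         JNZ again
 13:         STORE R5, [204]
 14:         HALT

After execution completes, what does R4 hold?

216

R0=2
R5=7
R3=0
R4=200
R0=2+0=2
R0=2|0=2
R5=M[200]=12
R0=2&12=0
R4=200+4=204
R3=0+1=1
CMP R3, 4  (cmp 1,4)
JNZ again: taken
R0=0+1=1
R0=1|1=1
R5=M[204]=12
R0=1&12=0
R4=204+4=208
R3=1+1=2
CMP R3, 4  (cmp 2,4)
JNZ again: taken
R0=0+2=2
R0=2|2=2
R5=M[208]=22
R0=2&22=2
R4=208+4=212
R3=2+1=3
CMP R3, 4  (cmp 3,4)
JNZ again: taken
R0=2+3=5
R0=5|3=7
R5=M[212]=22
R0=7&22=6
R4=212+4=216
R3=3+1=4
CMP R3, 4  (cmp 4,4)
JNZ again: not taken
STORE R5, [204] → M[204]=22
halt.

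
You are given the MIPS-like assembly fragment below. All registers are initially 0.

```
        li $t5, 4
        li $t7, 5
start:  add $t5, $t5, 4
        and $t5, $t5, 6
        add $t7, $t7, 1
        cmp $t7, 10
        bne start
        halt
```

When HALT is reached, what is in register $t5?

0

$t5=4
$t7=5
$t5=4+4=8
$t5=8&6=0
$t7=5+1=6
cmp $t7, 10  (cmp 6,10)
bne start: taken
$t5=0+4=4
$t5=4&6=4
$t7=6+1=7
cmp $t7, 10  (cmp 7,10)
bne start: taken
$t5=4+4=8
$t5=8&6=0
$t7=7+1=8
cmp $t7, 10  (cmp 8,10)
bne start: taken
$t5=0+4=4
$t5=4&6=4
$t7=8+1=9
cmp $t7, 10  (cmp 9,10)
bne start: taken
$t5=4+4=8
$t5=8&6=0
$t7=9+1=10
cmp $t7, 10  (cmp 10,10)
bne start: not taken
halt.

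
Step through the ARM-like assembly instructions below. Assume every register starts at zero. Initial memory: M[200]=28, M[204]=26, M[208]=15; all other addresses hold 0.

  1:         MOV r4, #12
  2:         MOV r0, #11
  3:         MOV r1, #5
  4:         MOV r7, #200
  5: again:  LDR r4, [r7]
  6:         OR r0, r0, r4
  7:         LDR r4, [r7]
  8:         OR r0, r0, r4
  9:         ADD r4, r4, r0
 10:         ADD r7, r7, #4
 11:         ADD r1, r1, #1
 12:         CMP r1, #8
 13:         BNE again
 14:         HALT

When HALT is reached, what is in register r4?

after MOV r4, #12: r4=12
after MOV r0, #11: r0=11
after MOV r1, #5: r1=5
after MOV r7, #200: r7=200
after LDR r4, [r7]: r4=M[200]=28
after OR r0, r0, r4: r0=11|28=31
after LDR r4, [r7]: r4=M[200]=28
after OR r0, r0, r4: r0=31|28=31
after ADD r4, r4, r0: r4=28+31=59
after ADD r7, r7, #4: r7=200+4=204
after ADD r1, r1, #1: r1=5+1=6
CMP r1, #8  (cmp 6,8)
BNE again: taken
after LDR r4, [r7]: r4=M[204]=26
after OR r0, r0, r4: r0=31|26=31
after LDR r4, [r7]: r4=M[204]=26
after OR r0, r0, r4: r0=31|26=31
after ADD r4, r4, r0: r4=26+31=57
after ADD r7, r7, #4: r7=204+4=208
after ADD r1, r1, #1: r1=6+1=7
CMP r1, #8  (cmp 7,8)
BNE again: taken
after LDR r4, [r7]: r4=M[208]=15
after OR r0, r0, r4: r0=31|15=31
after LDR r4, [r7]: r4=M[208]=15
after OR r0, r0, r4: r0=31|15=31
after ADD r4, r4, r0: r4=15+31=46
after ADD r7, r7, #4: r7=208+4=212
after ADD r1, r1, #1: r1=7+1=8
CMP r1, #8  (cmp 8,8)
BNE again: not taken
halt.

46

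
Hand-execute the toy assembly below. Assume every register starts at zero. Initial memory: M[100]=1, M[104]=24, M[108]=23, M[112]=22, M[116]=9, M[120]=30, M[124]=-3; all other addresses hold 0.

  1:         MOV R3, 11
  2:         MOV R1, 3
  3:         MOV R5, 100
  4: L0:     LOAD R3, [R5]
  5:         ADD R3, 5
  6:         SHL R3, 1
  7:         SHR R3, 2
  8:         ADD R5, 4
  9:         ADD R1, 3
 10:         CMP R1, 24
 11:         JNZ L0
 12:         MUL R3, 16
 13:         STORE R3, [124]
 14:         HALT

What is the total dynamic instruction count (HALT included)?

62

R3=11
R1=3
R5=100
R3=M[100]=1
R3=1+5=6
R3=6<<1=12
R3=12>>2=3
R5=100+4=104
R1=3+3=6
CMP R1, 24  (cmp 6,24)
JNZ L0: taken
R3=M[104]=24
R3=24+5=29
R3=29<<1=58
R3=58>>2=14
R5=104+4=108
R1=6+3=9
CMP R1, 24  (cmp 9,24)
JNZ L0: taken
R3=M[108]=23
R3=23+5=28
R3=28<<1=56
R3=56>>2=14
R5=108+4=112
R1=9+3=12
CMP R1, 24  (cmp 12,24)
JNZ L0: taken
R3=M[112]=22
R3=22+5=27
R3=27<<1=54
R3=54>>2=13
R5=112+4=116
R1=12+3=15
CMP R1, 24  (cmp 15,24)
JNZ L0: taken
R3=M[116]=9
R3=9+5=14
R3=14<<1=28
R3=28>>2=7
R5=116+4=120
R1=15+3=18
CMP R1, 24  (cmp 18,24)
JNZ L0: taken
R3=M[120]=30
R3=30+5=35
R3=35<<1=70
R3=70>>2=17
R5=120+4=124
R1=18+3=21
CMP R1, 24  (cmp 21,24)
JNZ L0: taken
R3=M[124]=-3
R3=(-3)+5=2
R3=2<<1=4
R3=4>>2=1
R5=124+4=128
R1=21+3=24
CMP R1, 24  (cmp 24,24)
JNZ L0: not taken
R3=1*16=16
STORE R3, [124] → M[124]=16
halt.
Total executed instructions: 62.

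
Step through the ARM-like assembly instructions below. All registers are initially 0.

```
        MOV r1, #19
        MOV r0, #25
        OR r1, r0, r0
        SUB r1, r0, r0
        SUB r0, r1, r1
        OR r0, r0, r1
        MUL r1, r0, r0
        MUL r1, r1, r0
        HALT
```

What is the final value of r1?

after MOV r1, #19: r1=19
after MOV r0, #25: r0=25
after OR r1, r0, r0: r1=25|25=25
after SUB r1, r0, r0: r1=25-25=0
after SUB r0, r1, r1: r0=0-0=0
after OR r0, r0, r1: r0=0|0=0
after MUL r1, r0, r0: r1=0*0=0
after MUL r1, r1, r0: r1=0*0=0
halt.

0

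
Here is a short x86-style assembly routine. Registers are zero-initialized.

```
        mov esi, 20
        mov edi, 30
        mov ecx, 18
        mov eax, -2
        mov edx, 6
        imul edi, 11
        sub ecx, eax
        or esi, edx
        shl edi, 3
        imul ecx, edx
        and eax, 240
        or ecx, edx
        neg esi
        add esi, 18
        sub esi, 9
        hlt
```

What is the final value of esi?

-13

after mov esi, 20: esi=20
after mov edi, 30: edi=30
after mov ecx, 18: ecx=18
after mov eax, -2: eax=-2
after mov edx, 6: edx=6
after imul edi, 11: edi=30*11=330
after sub ecx, eax: ecx=18-(-2)=20
after or esi, edx: esi=20|6=22
after shl edi, 3: edi=330<<3=2640
after imul ecx, edx: ecx=20*6=120
after and eax, 240: eax=(-2)&240=240
after or ecx, edx: ecx=120|6=126
after neg esi: esi=-(22)=-22
after add esi, 18: esi=(-22)+18=-4
after sub esi, 9: esi=(-4)-9=-13
halt.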